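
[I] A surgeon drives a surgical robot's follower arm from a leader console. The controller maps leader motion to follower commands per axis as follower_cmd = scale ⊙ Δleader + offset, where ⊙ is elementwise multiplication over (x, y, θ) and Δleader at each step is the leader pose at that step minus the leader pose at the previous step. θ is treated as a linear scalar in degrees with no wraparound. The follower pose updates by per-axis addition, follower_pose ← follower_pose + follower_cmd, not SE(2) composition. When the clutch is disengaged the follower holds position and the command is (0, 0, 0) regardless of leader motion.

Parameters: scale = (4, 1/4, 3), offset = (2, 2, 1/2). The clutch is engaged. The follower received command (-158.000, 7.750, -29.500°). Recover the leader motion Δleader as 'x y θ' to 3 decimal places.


axis x: (-158.000 − 2) / (4) = -40.000
axis y: (7.750 − 2) / (1/4) = 23.000
axis θ: (-29.500 − 1/2) / (3) = -10.000

-40.000 23.000 -10.000


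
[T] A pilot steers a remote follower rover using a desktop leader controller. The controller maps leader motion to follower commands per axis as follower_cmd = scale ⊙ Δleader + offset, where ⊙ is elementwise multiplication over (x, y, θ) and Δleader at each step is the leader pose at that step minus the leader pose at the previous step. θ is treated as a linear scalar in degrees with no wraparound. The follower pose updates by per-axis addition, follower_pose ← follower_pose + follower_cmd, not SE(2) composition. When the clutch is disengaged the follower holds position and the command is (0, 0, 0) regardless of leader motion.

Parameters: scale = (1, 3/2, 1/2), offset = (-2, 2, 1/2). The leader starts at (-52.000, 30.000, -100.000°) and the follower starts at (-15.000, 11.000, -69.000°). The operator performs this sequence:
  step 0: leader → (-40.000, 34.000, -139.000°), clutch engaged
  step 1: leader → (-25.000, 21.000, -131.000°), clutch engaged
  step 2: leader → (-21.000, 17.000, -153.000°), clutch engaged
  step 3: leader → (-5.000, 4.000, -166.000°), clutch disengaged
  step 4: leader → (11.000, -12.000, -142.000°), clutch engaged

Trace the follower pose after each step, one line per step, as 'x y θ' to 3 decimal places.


-5.000 19.000 -88.000
8.000 1.500 -83.500
10.000 -2.500 -94.000
10.000 -2.500 -94.000
24.000 -24.500 -81.500

step 0: Δleader=(12.000, 4.000, -39.000°), engaged; cmd=(10.000, 8.000, -19.000°) → follower=(-5.000, 19.000, -88.000°)
step 1: Δleader=(15.000, -13.000, 8.000°), engaged; cmd=(13.000, -17.500, 4.500°) → follower=(8.000, 1.500, -83.500°)
step 2: Δleader=(4.000, -4.000, -22.000°), engaged; cmd=(2.000, -4.000, -10.500°) → follower=(10.000, -2.500, -94.000°)
step 3: Δleader=(16.000, -13.000, -13.000°), disengaged; cmd=(0,0,0) → follower holds at (10.000, -2.500, -94.000°)
step 4: Δleader=(16.000, -16.000, 24.000°), engaged; cmd=(14.000, -22.000, 12.500°) → follower=(24.000, -24.500, -81.500°)


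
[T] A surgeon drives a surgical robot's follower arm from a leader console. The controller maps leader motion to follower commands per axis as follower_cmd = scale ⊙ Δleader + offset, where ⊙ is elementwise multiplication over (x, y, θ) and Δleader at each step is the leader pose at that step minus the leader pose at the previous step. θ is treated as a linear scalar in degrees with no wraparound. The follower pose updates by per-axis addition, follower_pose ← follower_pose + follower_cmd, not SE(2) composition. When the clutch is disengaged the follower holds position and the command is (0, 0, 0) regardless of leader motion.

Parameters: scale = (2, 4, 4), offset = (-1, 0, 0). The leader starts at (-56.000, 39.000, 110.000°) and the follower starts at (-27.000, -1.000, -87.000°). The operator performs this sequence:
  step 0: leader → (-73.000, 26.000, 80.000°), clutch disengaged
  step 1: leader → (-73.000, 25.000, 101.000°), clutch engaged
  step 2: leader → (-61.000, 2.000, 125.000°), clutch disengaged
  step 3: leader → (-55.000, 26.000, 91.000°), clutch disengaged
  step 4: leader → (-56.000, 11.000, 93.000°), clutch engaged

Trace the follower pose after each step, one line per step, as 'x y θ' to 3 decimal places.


step 0: Δleader=(-17.000, -13.000, -30.000°), disengaged; cmd=(0,0,0) → follower holds at (-27.000, -1.000, -87.000°)
step 1: Δleader=(0.000, -1.000, 21.000°), engaged; cmd=(-1.000, -4.000, 84.000°) → follower=(-28.000, -5.000, -3.000°)
step 2: Δleader=(12.000, -23.000, 24.000°), disengaged; cmd=(0,0,0) → follower holds at (-28.000, -5.000, -3.000°)
step 3: Δleader=(6.000, 24.000, -34.000°), disengaged; cmd=(0,0,0) → follower holds at (-28.000, -5.000, -3.000°)
step 4: Δleader=(-1.000, -15.000, 2.000°), engaged; cmd=(-3.000, -60.000, 8.000°) → follower=(-31.000, -65.000, 5.000°)

-27.000 -1.000 -87.000
-28.000 -5.000 -3.000
-28.000 -5.000 -3.000
-28.000 -5.000 -3.000
-31.000 -65.000 5.000


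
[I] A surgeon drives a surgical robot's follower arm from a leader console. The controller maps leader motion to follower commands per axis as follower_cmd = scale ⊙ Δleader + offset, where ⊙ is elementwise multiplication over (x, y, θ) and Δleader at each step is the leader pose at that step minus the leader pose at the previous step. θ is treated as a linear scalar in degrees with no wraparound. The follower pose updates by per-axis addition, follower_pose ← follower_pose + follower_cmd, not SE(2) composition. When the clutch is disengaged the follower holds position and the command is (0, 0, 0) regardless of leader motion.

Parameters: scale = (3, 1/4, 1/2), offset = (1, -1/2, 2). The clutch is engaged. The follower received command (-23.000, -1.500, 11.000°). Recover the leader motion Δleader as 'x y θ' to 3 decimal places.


-8.000 -4.000 18.000

axis x: (-23.000 − 1) / (3) = -8.000
axis y: (-1.500 − -1/2) / (1/4) = -4.000
axis θ: (11.000 − 2) / (1/2) = 18.000


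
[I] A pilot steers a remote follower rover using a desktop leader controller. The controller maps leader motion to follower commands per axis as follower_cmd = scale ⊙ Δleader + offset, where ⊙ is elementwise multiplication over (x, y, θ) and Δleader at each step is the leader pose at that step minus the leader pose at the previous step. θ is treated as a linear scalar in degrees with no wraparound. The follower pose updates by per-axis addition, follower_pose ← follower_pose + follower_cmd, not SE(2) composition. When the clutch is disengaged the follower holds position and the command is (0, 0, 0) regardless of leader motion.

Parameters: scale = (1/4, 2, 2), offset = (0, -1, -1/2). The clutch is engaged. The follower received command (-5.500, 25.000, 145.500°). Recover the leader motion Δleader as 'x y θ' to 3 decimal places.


-22.000 13.000 73.000

axis x: (-5.500 − 0) / (1/4) = -22.000
axis y: (25.000 − -1) / (2) = 13.000
axis θ: (145.500 − -1/2) / (2) = 73.000


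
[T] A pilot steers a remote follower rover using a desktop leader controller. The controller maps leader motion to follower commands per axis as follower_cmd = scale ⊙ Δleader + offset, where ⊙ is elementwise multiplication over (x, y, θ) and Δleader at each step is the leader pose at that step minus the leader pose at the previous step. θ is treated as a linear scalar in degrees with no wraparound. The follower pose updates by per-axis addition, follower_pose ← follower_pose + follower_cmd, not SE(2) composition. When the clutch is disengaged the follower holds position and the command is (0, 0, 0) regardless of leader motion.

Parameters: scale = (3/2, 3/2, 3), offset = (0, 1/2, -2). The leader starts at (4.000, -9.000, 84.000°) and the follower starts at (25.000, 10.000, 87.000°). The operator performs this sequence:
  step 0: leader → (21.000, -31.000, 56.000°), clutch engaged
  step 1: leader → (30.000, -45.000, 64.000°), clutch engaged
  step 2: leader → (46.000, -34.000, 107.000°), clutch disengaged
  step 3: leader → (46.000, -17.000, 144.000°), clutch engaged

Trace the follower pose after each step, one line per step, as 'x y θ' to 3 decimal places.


step 0: Δleader=(17.000, -22.000, -28.000°), engaged; cmd=(25.500, -32.500, -86.000°) → follower=(50.500, -22.500, 1.000°)
step 1: Δleader=(9.000, -14.000, 8.000°), engaged; cmd=(13.500, -20.500, 22.000°) → follower=(64.000, -43.000, 23.000°)
step 2: Δleader=(16.000, 11.000, 43.000°), disengaged; cmd=(0,0,0) → follower holds at (64.000, -43.000, 23.000°)
step 3: Δleader=(0.000, 17.000, 37.000°), engaged; cmd=(0.000, 26.000, 109.000°) → follower=(64.000, -17.000, 132.000°)

50.500 -22.500 1.000
64.000 -43.000 23.000
64.000 -43.000 23.000
64.000 -17.000 132.000


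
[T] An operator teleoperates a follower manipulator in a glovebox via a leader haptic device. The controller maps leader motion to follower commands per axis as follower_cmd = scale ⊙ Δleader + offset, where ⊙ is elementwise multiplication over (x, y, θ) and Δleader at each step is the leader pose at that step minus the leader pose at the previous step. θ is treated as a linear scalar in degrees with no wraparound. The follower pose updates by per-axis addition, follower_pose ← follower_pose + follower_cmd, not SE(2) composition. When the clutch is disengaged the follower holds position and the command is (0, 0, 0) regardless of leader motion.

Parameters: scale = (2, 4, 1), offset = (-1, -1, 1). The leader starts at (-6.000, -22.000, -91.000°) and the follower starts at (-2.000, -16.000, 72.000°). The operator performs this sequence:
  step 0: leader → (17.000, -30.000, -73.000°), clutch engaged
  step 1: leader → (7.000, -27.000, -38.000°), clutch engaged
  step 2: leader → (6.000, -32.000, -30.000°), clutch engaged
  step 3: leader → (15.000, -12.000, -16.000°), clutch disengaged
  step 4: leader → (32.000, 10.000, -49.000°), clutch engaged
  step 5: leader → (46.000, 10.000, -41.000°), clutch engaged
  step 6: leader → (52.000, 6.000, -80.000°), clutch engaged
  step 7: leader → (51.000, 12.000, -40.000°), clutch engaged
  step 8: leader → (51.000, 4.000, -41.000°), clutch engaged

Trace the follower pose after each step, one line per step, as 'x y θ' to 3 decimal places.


step 0: Δleader=(23.000, -8.000, 18.000°), engaged; cmd=(45.000, -33.000, 19.000°) → follower=(43.000, -49.000, 91.000°)
step 1: Δleader=(-10.000, 3.000, 35.000°), engaged; cmd=(-21.000, 11.000, 36.000°) → follower=(22.000, -38.000, 127.000°)
step 2: Δleader=(-1.000, -5.000, 8.000°), engaged; cmd=(-3.000, -21.000, 9.000°) → follower=(19.000, -59.000, 136.000°)
step 3: Δleader=(9.000, 20.000, 14.000°), disengaged; cmd=(0,0,0) → follower holds at (19.000, -59.000, 136.000°)
step 4: Δleader=(17.000, 22.000, -33.000°), engaged; cmd=(33.000, 87.000, -32.000°) → follower=(52.000, 28.000, 104.000°)
step 5: Δleader=(14.000, 0.000, 8.000°), engaged; cmd=(27.000, -1.000, 9.000°) → follower=(79.000, 27.000, 113.000°)
step 6: Δleader=(6.000, -4.000, -39.000°), engaged; cmd=(11.000, -17.000, -38.000°) → follower=(90.000, 10.000, 75.000°)
step 7: Δleader=(-1.000, 6.000, 40.000°), engaged; cmd=(-3.000, 23.000, 41.000°) → follower=(87.000, 33.000, 116.000°)
step 8: Δleader=(0.000, -8.000, -1.000°), engaged; cmd=(-1.000, -33.000, 0.000°) → follower=(86.000, 0.000, 116.000°)

43.000 -49.000 91.000
22.000 -38.000 127.000
19.000 -59.000 136.000
19.000 -59.000 136.000
52.000 28.000 104.000
79.000 27.000 113.000
90.000 10.000 75.000
87.000 33.000 116.000
86.000 0.000 116.000


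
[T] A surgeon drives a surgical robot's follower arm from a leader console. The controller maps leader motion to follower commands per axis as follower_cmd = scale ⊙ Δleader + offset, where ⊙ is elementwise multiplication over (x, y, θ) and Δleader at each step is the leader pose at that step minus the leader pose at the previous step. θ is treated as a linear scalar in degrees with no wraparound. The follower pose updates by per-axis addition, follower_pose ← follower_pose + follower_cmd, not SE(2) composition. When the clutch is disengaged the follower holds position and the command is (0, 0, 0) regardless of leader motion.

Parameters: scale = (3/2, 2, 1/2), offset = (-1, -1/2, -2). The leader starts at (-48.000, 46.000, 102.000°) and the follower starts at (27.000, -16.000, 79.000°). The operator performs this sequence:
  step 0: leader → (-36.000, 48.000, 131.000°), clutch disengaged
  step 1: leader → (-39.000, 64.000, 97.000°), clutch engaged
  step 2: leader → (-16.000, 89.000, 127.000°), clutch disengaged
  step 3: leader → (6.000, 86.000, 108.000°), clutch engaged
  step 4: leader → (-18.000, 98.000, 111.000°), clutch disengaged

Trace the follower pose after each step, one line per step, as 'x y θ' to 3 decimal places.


27.000 -16.000 79.000
21.500 15.500 60.000
21.500 15.500 60.000
53.500 9.000 48.500
53.500 9.000 48.500

step 0: Δleader=(12.000, 2.000, 29.000°), disengaged; cmd=(0,0,0) → follower holds at (27.000, -16.000, 79.000°)
step 1: Δleader=(-3.000, 16.000, -34.000°), engaged; cmd=(-5.500, 31.500, -19.000°) → follower=(21.500, 15.500, 60.000°)
step 2: Δleader=(23.000, 25.000, 30.000°), disengaged; cmd=(0,0,0) → follower holds at (21.500, 15.500, 60.000°)
step 3: Δleader=(22.000, -3.000, -19.000°), engaged; cmd=(32.000, -6.500, -11.500°) → follower=(53.500, 9.000, 48.500°)
step 4: Δleader=(-24.000, 12.000, 3.000°), disengaged; cmd=(0,0,0) → follower holds at (53.500, 9.000, 48.500°)


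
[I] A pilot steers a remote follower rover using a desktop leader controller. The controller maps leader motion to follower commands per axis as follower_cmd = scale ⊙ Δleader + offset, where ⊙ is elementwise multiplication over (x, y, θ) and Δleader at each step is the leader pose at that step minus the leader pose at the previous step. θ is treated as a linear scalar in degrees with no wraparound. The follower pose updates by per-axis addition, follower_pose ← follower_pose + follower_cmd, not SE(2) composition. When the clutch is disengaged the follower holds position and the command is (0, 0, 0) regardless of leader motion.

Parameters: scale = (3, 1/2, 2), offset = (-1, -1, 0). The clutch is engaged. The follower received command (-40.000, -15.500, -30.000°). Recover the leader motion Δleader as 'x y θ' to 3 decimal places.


-13.000 -29.000 -15.000

axis x: (-40.000 − -1) / (3) = -13.000
axis y: (-15.500 − -1) / (1/2) = -29.000
axis θ: (-30.000 − 0) / (2) = -15.000


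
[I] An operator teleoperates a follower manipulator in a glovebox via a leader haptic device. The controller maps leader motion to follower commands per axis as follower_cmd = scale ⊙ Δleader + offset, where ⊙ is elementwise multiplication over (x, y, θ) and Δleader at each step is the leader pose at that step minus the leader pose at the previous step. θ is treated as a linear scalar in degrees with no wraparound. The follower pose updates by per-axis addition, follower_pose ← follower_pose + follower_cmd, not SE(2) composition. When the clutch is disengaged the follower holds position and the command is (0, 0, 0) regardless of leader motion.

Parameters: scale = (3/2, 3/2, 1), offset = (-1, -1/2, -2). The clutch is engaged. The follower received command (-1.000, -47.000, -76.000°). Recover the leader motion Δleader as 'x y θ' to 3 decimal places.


axis x: (-1.000 − -1) / (3/2) = 0.000
axis y: (-47.000 − -1/2) / (3/2) = -31.000
axis θ: (-76.000 − -2) / (1) = -74.000

0.000 -31.000 -74.000


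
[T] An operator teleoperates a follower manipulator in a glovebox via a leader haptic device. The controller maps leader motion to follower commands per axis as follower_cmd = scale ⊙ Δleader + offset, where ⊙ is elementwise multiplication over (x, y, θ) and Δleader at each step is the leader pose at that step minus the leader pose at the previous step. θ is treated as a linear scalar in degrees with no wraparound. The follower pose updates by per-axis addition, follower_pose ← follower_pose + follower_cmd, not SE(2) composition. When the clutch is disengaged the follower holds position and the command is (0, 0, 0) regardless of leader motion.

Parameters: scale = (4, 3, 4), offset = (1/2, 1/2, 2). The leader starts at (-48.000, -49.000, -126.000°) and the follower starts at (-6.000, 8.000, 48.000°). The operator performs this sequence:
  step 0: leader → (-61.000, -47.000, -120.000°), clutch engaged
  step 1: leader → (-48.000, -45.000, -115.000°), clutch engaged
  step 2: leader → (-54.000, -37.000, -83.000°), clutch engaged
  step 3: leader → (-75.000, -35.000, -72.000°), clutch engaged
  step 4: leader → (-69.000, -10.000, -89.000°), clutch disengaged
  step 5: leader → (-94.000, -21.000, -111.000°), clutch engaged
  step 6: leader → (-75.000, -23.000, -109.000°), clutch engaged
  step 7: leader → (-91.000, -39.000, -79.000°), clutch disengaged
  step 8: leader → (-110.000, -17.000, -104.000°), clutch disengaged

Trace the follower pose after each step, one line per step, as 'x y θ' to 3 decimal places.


step 0: Δleader=(-13.000, 2.000, 6.000°), engaged; cmd=(-51.500, 6.500, 26.000°) → follower=(-57.500, 14.500, 74.000°)
step 1: Δleader=(13.000, 2.000, 5.000°), engaged; cmd=(52.500, 6.500, 22.000°) → follower=(-5.000, 21.000, 96.000°)
step 2: Δleader=(-6.000, 8.000, 32.000°), engaged; cmd=(-23.500, 24.500, 130.000°) → follower=(-28.500, 45.500, 226.000°)
step 3: Δleader=(-21.000, 2.000, 11.000°), engaged; cmd=(-83.500, 6.500, 46.000°) → follower=(-112.000, 52.000, 272.000°)
step 4: Δleader=(6.000, 25.000, -17.000°), disengaged; cmd=(0,0,0) → follower holds at (-112.000, 52.000, 272.000°)
step 5: Δleader=(-25.000, -11.000, -22.000°), engaged; cmd=(-99.500, -32.500, -86.000°) → follower=(-211.500, 19.500, 186.000°)
step 6: Δleader=(19.000, -2.000, 2.000°), engaged; cmd=(76.500, -5.500, 10.000°) → follower=(-135.000, 14.000, 196.000°)
step 7: Δleader=(-16.000, -16.000, 30.000°), disengaged; cmd=(0,0,0) → follower holds at (-135.000, 14.000, 196.000°)
step 8: Δleader=(-19.000, 22.000, -25.000°), disengaged; cmd=(0,0,0) → follower holds at (-135.000, 14.000, 196.000°)

-57.500 14.500 74.000
-5.000 21.000 96.000
-28.500 45.500 226.000
-112.000 52.000 272.000
-112.000 52.000 272.000
-211.500 19.500 186.000
-135.000 14.000 196.000
-135.000 14.000 196.000
-135.000 14.000 196.000


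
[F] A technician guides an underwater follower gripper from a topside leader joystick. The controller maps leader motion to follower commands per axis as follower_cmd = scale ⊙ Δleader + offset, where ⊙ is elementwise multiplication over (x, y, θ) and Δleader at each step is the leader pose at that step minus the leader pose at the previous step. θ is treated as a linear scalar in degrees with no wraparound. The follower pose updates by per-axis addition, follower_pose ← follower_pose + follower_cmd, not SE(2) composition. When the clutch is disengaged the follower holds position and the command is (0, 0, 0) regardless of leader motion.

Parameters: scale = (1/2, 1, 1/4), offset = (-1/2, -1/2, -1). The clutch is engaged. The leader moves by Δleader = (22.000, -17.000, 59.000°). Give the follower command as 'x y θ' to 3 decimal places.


10.500 -17.500 13.750

axis x: 1/2·22.000 + -1/2 = 10.500
axis y: 1·-17.000 + -1/2 = -17.500
axis θ: 1/4·59.000 + -1 = 13.750


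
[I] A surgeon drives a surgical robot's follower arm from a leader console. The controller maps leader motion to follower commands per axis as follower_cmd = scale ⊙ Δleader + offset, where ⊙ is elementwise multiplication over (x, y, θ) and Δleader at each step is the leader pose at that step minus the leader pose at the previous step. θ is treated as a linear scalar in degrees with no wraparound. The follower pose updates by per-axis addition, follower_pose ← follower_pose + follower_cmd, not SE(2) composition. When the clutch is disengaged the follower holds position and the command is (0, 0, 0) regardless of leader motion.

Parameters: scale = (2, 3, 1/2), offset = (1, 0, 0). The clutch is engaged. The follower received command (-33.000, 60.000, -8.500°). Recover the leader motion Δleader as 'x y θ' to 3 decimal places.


axis x: (-33.000 − 1) / (2) = -17.000
axis y: (60.000 − 0) / (3) = 20.000
axis θ: (-8.500 − 0) / (1/2) = -17.000

-17.000 20.000 -17.000


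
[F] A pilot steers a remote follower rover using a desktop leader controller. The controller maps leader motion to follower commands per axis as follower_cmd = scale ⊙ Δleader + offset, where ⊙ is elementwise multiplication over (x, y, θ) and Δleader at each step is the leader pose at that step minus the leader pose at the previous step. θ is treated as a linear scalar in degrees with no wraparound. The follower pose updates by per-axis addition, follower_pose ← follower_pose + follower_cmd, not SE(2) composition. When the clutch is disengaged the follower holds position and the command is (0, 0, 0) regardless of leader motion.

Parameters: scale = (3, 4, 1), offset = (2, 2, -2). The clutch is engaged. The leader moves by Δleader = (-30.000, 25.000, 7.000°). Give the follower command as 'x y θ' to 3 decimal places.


axis x: 3·-30.000 + 2 = -88.000
axis y: 4·25.000 + 2 = 102.000
axis θ: 1·7.000 + -2 = 5.000

-88.000 102.000 5.000


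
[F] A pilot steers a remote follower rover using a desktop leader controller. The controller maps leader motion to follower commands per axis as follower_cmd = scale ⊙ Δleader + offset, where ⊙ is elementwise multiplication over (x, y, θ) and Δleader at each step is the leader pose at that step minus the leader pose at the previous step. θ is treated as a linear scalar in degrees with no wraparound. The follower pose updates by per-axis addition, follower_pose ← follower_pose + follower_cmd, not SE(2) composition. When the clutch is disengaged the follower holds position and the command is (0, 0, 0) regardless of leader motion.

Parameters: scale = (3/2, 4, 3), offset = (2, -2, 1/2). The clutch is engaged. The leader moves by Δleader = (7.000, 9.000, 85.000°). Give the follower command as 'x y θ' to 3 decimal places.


12.500 34.000 255.500

axis x: 3/2·7.000 + 2 = 12.500
axis y: 4·9.000 + -2 = 34.000
axis θ: 3·85.000 + 1/2 = 255.500


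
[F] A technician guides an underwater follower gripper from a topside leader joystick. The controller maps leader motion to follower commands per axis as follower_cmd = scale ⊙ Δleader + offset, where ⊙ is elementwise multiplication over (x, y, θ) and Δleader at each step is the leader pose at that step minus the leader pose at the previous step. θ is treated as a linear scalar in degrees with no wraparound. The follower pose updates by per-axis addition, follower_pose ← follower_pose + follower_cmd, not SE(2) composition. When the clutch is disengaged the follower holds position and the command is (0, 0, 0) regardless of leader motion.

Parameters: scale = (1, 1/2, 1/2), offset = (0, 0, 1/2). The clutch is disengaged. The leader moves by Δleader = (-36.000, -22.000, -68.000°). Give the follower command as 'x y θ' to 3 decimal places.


clutch disengaged → follower holds; cmd = (0, 0, 0)

0.000 0.000 0.000


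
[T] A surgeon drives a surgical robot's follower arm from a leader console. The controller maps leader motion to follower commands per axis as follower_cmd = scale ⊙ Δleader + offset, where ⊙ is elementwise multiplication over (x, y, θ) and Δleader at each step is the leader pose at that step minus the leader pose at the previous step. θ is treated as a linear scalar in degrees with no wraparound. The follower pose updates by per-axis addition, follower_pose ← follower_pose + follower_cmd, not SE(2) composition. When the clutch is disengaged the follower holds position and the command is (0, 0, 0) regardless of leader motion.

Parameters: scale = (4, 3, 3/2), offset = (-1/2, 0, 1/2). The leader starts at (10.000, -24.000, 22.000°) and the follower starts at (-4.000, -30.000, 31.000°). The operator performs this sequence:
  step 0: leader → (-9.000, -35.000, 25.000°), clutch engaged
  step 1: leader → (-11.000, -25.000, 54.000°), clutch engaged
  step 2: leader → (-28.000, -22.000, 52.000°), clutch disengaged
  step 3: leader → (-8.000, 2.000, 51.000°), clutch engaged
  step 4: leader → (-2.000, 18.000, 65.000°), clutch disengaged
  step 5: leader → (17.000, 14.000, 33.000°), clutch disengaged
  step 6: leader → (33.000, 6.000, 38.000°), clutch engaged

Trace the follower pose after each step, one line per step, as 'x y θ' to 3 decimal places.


-80.500 -63.000 36.000
-89.000 -33.000 80.000
-89.000 -33.000 80.000
-9.500 39.000 79.000
-9.500 39.000 79.000
-9.500 39.000 79.000
54.000 15.000 87.000

step 0: Δleader=(-19.000, -11.000, 3.000°), engaged; cmd=(-76.500, -33.000, 5.000°) → follower=(-80.500, -63.000, 36.000°)
step 1: Δleader=(-2.000, 10.000, 29.000°), engaged; cmd=(-8.500, 30.000, 44.000°) → follower=(-89.000, -33.000, 80.000°)
step 2: Δleader=(-17.000, 3.000, -2.000°), disengaged; cmd=(0,0,0) → follower holds at (-89.000, -33.000, 80.000°)
step 3: Δleader=(20.000, 24.000, -1.000°), engaged; cmd=(79.500, 72.000, -1.000°) → follower=(-9.500, 39.000, 79.000°)
step 4: Δleader=(6.000, 16.000, 14.000°), disengaged; cmd=(0,0,0) → follower holds at (-9.500, 39.000, 79.000°)
step 5: Δleader=(19.000, -4.000, -32.000°), disengaged; cmd=(0,0,0) → follower holds at (-9.500, 39.000, 79.000°)
step 6: Δleader=(16.000, -8.000, 5.000°), engaged; cmd=(63.500, -24.000, 8.000°) → follower=(54.000, 15.000, 87.000°)


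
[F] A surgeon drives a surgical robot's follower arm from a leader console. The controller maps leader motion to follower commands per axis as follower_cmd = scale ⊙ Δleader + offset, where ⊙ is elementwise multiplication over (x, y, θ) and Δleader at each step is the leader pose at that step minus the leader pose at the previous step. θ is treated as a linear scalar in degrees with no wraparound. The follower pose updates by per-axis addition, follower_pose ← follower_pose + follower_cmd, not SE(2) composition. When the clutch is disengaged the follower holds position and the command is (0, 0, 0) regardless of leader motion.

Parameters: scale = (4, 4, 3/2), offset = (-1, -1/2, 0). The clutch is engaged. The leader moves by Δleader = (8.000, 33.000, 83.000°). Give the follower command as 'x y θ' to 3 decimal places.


axis x: 4·8.000 + -1 = 31.000
axis y: 4·33.000 + -1/2 = 131.500
axis θ: 3/2·83.000 + 0 = 124.500

31.000 131.500 124.500


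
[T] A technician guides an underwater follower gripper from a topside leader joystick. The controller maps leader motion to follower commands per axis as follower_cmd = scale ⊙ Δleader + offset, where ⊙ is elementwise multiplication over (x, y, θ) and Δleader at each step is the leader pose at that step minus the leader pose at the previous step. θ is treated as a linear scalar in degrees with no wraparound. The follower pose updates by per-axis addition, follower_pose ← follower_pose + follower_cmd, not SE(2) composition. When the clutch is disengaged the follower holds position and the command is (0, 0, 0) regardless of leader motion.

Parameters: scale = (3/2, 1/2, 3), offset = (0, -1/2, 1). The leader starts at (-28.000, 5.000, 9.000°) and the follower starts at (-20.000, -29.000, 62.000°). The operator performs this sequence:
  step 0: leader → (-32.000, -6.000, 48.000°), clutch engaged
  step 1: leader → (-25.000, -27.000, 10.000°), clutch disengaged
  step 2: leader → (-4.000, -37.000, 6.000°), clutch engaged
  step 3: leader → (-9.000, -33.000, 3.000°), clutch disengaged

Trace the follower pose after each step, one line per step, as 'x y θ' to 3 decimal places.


-26.000 -35.000 180.000
-26.000 -35.000 180.000
5.500 -40.500 169.000
5.500 -40.500 169.000

step 0: Δleader=(-4.000, -11.000, 39.000°), engaged; cmd=(-6.000, -6.000, 118.000°) → follower=(-26.000, -35.000, 180.000°)
step 1: Δleader=(7.000, -21.000, -38.000°), disengaged; cmd=(0,0,0) → follower holds at (-26.000, -35.000, 180.000°)
step 2: Δleader=(21.000, -10.000, -4.000°), engaged; cmd=(31.500, -5.500, -11.000°) → follower=(5.500, -40.500, 169.000°)
step 3: Δleader=(-5.000, 4.000, -3.000°), disengaged; cmd=(0,0,0) → follower holds at (5.500, -40.500, 169.000°)


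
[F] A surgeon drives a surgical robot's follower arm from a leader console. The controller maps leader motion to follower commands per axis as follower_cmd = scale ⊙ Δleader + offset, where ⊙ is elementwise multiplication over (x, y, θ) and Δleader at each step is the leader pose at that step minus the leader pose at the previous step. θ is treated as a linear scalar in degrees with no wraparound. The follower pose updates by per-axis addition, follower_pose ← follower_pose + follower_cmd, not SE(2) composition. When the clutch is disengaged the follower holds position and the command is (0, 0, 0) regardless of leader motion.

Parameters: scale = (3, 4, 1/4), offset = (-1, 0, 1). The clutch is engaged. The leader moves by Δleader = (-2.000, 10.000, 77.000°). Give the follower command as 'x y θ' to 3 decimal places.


-7.000 40.000 20.250

axis x: 3·-2.000 + -1 = -7.000
axis y: 4·10.000 + 0 = 40.000
axis θ: 1/4·77.000 + 1 = 20.250


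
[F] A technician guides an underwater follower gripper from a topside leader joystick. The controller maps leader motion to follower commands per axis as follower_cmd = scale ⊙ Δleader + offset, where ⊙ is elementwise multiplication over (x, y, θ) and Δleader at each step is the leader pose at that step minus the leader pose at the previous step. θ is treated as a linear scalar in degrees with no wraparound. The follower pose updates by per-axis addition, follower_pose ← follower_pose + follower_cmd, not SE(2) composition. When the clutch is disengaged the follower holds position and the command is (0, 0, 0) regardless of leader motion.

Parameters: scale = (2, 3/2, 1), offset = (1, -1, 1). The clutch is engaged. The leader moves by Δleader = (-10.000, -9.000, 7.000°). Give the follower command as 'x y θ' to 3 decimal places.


axis x: 2·-10.000 + 1 = -19.000
axis y: 3/2·-9.000 + -1 = -14.500
axis θ: 1·7.000 + 1 = 8.000

-19.000 -14.500 8.000


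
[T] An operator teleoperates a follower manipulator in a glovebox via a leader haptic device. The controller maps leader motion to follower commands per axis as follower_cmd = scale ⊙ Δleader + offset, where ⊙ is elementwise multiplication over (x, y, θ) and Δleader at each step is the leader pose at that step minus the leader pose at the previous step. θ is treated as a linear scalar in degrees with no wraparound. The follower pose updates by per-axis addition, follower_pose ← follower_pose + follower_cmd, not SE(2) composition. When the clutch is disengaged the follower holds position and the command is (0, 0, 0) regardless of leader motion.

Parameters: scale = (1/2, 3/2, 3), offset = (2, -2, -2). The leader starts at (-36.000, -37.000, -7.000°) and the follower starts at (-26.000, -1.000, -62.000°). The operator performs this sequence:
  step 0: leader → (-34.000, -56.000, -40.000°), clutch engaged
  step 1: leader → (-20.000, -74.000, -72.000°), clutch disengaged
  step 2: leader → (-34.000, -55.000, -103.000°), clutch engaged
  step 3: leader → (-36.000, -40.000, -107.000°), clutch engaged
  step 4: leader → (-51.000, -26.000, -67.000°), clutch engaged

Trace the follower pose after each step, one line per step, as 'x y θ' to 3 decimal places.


step 0: Δleader=(2.000, -19.000, -33.000°), engaged; cmd=(3.000, -30.500, -101.000°) → follower=(-23.000, -31.500, -163.000°)
step 1: Δleader=(14.000, -18.000, -32.000°), disengaged; cmd=(0,0,0) → follower holds at (-23.000, -31.500, -163.000°)
step 2: Δleader=(-14.000, 19.000, -31.000°), engaged; cmd=(-5.000, 26.500, -95.000°) → follower=(-28.000, -5.000, -258.000°)
step 3: Δleader=(-2.000, 15.000, -4.000°), engaged; cmd=(1.000, 20.500, -14.000°) → follower=(-27.000, 15.500, -272.000°)
step 4: Δleader=(-15.000, 14.000, 40.000°), engaged; cmd=(-5.500, 19.000, 118.000°) → follower=(-32.500, 34.500, -154.000°)

-23.000 -31.500 -163.000
-23.000 -31.500 -163.000
-28.000 -5.000 -258.000
-27.000 15.500 -272.000
-32.500 34.500 -154.000


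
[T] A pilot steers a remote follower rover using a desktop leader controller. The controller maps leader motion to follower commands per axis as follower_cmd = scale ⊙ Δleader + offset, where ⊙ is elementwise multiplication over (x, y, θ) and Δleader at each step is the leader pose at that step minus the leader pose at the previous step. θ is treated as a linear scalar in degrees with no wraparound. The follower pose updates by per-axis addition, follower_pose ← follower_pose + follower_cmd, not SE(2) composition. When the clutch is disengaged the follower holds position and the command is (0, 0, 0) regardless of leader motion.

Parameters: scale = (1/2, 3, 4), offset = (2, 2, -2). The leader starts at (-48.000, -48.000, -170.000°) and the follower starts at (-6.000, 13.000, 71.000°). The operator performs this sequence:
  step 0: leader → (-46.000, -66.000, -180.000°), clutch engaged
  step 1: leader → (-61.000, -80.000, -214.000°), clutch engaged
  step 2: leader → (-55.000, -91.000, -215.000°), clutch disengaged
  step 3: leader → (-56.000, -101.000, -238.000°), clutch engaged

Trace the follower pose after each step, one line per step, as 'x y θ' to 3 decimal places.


step 0: Δleader=(2.000, -18.000, -10.000°), engaged; cmd=(3.000, -52.000, -42.000°) → follower=(-3.000, -39.000, 29.000°)
step 1: Δleader=(-15.000, -14.000, -34.000°), engaged; cmd=(-5.500, -40.000, -138.000°) → follower=(-8.500, -79.000, -109.000°)
step 2: Δleader=(6.000, -11.000, -1.000°), disengaged; cmd=(0,0,0) → follower holds at (-8.500, -79.000, -109.000°)
step 3: Δleader=(-1.000, -10.000, -23.000°), engaged; cmd=(1.500, -28.000, -94.000°) → follower=(-7.000, -107.000, -203.000°)

-3.000 -39.000 29.000
-8.500 -79.000 -109.000
-8.500 -79.000 -109.000
-7.000 -107.000 -203.000


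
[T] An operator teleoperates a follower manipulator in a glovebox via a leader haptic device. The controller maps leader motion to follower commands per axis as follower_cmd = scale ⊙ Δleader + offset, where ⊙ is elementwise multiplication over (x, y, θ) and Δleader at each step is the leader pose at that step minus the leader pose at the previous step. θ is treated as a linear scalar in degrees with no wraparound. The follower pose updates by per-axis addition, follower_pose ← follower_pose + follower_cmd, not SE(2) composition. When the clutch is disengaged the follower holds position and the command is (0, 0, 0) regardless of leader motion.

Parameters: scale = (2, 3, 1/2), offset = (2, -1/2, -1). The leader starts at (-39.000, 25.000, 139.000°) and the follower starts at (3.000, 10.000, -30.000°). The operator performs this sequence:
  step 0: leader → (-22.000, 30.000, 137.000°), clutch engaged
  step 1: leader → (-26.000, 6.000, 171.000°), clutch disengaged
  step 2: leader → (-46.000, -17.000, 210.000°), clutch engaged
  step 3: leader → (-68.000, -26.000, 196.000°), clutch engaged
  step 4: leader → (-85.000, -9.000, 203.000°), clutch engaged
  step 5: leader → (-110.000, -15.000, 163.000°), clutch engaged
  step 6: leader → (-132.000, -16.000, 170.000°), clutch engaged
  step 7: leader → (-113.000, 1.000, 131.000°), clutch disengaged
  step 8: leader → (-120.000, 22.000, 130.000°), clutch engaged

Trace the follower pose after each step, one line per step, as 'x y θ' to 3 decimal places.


39.000 24.500 -32.000
39.000 24.500 -32.000
1.000 -45.000 -13.500
-41.000 -72.500 -21.500
-73.000 -22.000 -19.000
-121.000 -40.500 -40.000
-163.000 -44.000 -37.500
-163.000 -44.000 -37.500
-175.000 18.500 -39.000

step 0: Δleader=(17.000, 5.000, -2.000°), engaged; cmd=(36.000, 14.500, -2.000°) → follower=(39.000, 24.500, -32.000°)
step 1: Δleader=(-4.000, -24.000, 34.000°), disengaged; cmd=(0,0,0) → follower holds at (39.000, 24.500, -32.000°)
step 2: Δleader=(-20.000, -23.000, 39.000°), engaged; cmd=(-38.000, -69.500, 18.500°) → follower=(1.000, -45.000, -13.500°)
step 3: Δleader=(-22.000, -9.000, -14.000°), engaged; cmd=(-42.000, -27.500, -8.000°) → follower=(-41.000, -72.500, -21.500°)
step 4: Δleader=(-17.000, 17.000, 7.000°), engaged; cmd=(-32.000, 50.500, 2.500°) → follower=(-73.000, -22.000, -19.000°)
step 5: Δleader=(-25.000, -6.000, -40.000°), engaged; cmd=(-48.000, -18.500, -21.000°) → follower=(-121.000, -40.500, -40.000°)
step 6: Δleader=(-22.000, -1.000, 7.000°), engaged; cmd=(-42.000, -3.500, 2.500°) → follower=(-163.000, -44.000, -37.500°)
step 7: Δleader=(19.000, 17.000, -39.000°), disengaged; cmd=(0,0,0) → follower holds at (-163.000, -44.000, -37.500°)
step 8: Δleader=(-7.000, 21.000, -1.000°), engaged; cmd=(-12.000, 62.500, -1.500°) → follower=(-175.000, 18.500, -39.000°)


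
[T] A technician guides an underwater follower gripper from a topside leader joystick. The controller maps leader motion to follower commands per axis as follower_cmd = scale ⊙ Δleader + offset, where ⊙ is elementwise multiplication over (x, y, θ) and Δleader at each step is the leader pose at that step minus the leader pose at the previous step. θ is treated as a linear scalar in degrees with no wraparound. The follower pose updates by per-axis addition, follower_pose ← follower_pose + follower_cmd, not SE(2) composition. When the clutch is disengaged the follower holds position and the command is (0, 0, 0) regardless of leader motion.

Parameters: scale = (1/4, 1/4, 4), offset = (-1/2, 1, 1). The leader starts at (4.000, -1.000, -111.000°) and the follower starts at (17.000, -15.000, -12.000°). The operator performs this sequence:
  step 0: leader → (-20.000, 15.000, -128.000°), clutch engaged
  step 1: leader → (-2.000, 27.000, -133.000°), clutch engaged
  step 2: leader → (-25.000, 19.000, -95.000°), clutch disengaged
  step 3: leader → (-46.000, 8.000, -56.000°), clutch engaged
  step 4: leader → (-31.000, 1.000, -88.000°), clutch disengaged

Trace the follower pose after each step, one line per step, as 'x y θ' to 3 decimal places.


step 0: Δleader=(-24.000, 16.000, -17.000°), engaged; cmd=(-6.500, 5.000, -67.000°) → follower=(10.500, -10.000, -79.000°)
step 1: Δleader=(18.000, 12.000, -5.000°), engaged; cmd=(4.000, 4.000, -19.000°) → follower=(14.500, -6.000, -98.000°)
step 2: Δleader=(-23.000, -8.000, 38.000°), disengaged; cmd=(0,0,0) → follower holds at (14.500, -6.000, -98.000°)
step 3: Δleader=(-21.000, -11.000, 39.000°), engaged; cmd=(-5.750, -1.750, 157.000°) → follower=(8.750, -7.750, 59.000°)
step 4: Δleader=(15.000, -7.000, -32.000°), disengaged; cmd=(0,0,0) → follower holds at (8.750, -7.750, 59.000°)

10.500 -10.000 -79.000
14.500 -6.000 -98.000
14.500 -6.000 -98.000
8.750 -7.750 59.000
8.750 -7.750 59.000


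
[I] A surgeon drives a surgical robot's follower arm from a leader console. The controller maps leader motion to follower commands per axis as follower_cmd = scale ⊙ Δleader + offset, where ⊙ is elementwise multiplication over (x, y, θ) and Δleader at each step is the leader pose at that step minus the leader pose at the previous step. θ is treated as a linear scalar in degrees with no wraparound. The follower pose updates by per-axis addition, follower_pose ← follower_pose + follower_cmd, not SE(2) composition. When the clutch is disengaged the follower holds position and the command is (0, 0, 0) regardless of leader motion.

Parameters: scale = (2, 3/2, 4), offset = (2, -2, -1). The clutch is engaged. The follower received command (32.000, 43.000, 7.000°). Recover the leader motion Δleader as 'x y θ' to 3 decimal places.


axis x: (32.000 − 2) / (2) = 15.000
axis y: (43.000 − -2) / (3/2) = 30.000
axis θ: (7.000 − -1) / (4) = 2.000

15.000 30.000 2.000


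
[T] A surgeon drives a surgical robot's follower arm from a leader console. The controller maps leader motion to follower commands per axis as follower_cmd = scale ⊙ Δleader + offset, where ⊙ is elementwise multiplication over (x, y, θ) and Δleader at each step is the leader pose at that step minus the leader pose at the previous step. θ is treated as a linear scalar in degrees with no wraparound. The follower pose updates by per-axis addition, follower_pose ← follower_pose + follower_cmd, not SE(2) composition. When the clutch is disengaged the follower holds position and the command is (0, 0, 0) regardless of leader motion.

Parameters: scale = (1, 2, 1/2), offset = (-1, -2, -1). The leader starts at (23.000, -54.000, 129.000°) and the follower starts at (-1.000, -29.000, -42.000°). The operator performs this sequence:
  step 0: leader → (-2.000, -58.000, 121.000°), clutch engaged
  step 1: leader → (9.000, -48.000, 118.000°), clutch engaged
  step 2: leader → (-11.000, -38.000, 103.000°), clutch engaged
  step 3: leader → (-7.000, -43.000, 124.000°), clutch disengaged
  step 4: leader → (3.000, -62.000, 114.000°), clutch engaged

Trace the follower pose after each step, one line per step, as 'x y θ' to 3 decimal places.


-27.000 -39.000 -47.000
-17.000 -21.000 -49.500
-38.000 -3.000 -58.000
-38.000 -3.000 -58.000
-29.000 -43.000 -64.000

step 0: Δleader=(-25.000, -4.000, -8.000°), engaged; cmd=(-26.000, -10.000, -5.000°) → follower=(-27.000, -39.000, -47.000°)
step 1: Δleader=(11.000, 10.000, -3.000°), engaged; cmd=(10.000, 18.000, -2.500°) → follower=(-17.000, -21.000, -49.500°)
step 2: Δleader=(-20.000, 10.000, -15.000°), engaged; cmd=(-21.000, 18.000, -8.500°) → follower=(-38.000, -3.000, -58.000°)
step 3: Δleader=(4.000, -5.000, 21.000°), disengaged; cmd=(0,0,0) → follower holds at (-38.000, -3.000, -58.000°)
step 4: Δleader=(10.000, -19.000, -10.000°), engaged; cmd=(9.000, -40.000, -6.000°) → follower=(-29.000, -43.000, -64.000°)
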